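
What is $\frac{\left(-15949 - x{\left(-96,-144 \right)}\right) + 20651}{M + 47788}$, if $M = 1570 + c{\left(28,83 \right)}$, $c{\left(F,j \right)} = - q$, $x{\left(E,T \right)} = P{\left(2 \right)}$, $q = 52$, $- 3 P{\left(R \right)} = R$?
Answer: $\frac{7054}{73959} \approx 0.095377$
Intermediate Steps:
$P{\left(R \right)} = - \frac{R}{3}$
$x{\left(E,T \right)} = - \frac{2}{3}$ ($x{\left(E,T \right)} = \left(- \frac{1}{3}\right) 2 = - \frac{2}{3}$)
$c{\left(F,j \right)} = -52$ ($c{\left(F,j \right)} = \left(-1\right) 52 = -52$)
$M = 1518$ ($M = 1570 - 52 = 1518$)
$\frac{\left(-15949 - x{\left(-96,-144 \right)}\right) + 20651}{M + 47788} = \frac{\left(-15949 - - \frac{2}{3}\right) + 20651}{1518 + 47788} = \frac{\left(-15949 + \frac{2}{3}\right) + 20651}{49306} = \left(- \frac{47845}{3} + 20651\right) \frac{1}{49306} = \frac{14108}{3} \cdot \frac{1}{49306} = \frac{7054}{73959}$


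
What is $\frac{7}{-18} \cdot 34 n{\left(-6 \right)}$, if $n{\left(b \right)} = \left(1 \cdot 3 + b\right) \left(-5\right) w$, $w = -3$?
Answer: $595$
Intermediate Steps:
$n{\left(b \right)} = 45 + 15 b$ ($n{\left(b \right)} = \left(1 \cdot 3 + b\right) \left(-5\right) \left(-3\right) = \left(3 + b\right) \left(-5\right) \left(-3\right) = \left(-15 - 5 b\right) \left(-3\right) = 45 + 15 b$)
$\frac{7}{-18} \cdot 34 n{\left(-6 \right)} = \frac{7}{-18} \cdot 34 \left(45 + 15 \left(-6\right)\right) = 7 \left(- \frac{1}{18}\right) 34 \left(45 - 90\right) = \left(- \frac{7}{18}\right) 34 \left(-45\right) = \left(- \frac{119}{9}\right) \left(-45\right) = 595$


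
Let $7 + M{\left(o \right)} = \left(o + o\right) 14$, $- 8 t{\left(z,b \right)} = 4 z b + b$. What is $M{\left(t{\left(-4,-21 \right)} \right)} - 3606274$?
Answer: $- \frac{7214767}{2} \approx -3.6074 \cdot 10^{6}$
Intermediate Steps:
$t{\left(z,b \right)} = - \frac{b}{8} - \frac{b z}{2}$ ($t{\left(z,b \right)} = - \frac{4 z b + b}{8} = - \frac{4 b z + b}{8} = - \frac{b + 4 b z}{8} = - \frac{b}{8} - \frac{b z}{2}$)
$M{\left(o \right)} = -7 + 28 o$ ($M{\left(o \right)} = -7 + \left(o + o\right) 14 = -7 + 2 o 14 = -7 + 28 o$)
$M{\left(t{\left(-4,-21 \right)} \right)} - 3606274 = \left(-7 + 28 \left(\left(- \frac{1}{8}\right) \left(-21\right) \left(1 + 4 \left(-4\right)\right)\right)\right) - 3606274 = \left(-7 + 28 \left(\left(- \frac{1}{8}\right) \left(-21\right) \left(1 - 16\right)\right)\right) - 3606274 = \left(-7 + 28 \left(\left(- \frac{1}{8}\right) \left(-21\right) \left(-15\right)\right)\right) - 3606274 = \left(-7 + 28 \left(- \frac{315}{8}\right)\right) - 3606274 = \left(-7 - \frac{2205}{2}\right) - 3606274 = - \frac{2219}{2} - 3606274 = - \frac{7214767}{2}$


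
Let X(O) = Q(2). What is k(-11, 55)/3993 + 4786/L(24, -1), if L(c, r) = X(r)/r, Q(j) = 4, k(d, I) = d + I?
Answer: -868651/726 ≈ -1196.5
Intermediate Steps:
k(d, I) = I + d
X(O) = 4
L(c, r) = 4/r
k(-11, 55)/3993 + 4786/L(24, -1) = (55 - 11)/3993 + 4786/((4/(-1))) = 44*(1/3993) + 4786/((4*(-1))) = 4/363 + 4786/(-4) = 4/363 + 4786*(-1/4) = 4/363 - 2393/2 = -868651/726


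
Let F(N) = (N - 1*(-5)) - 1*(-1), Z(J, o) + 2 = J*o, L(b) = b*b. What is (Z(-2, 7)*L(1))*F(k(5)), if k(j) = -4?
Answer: -32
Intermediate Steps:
L(b) = b**2
Z(J, o) = -2 + J*o
F(N) = 6 + N (F(N) = (N + 5) + 1 = (5 + N) + 1 = 6 + N)
(Z(-2, 7)*L(1))*F(k(5)) = ((-2 - 2*7)*1**2)*(6 - 4) = ((-2 - 14)*1)*2 = -16*1*2 = -16*2 = -32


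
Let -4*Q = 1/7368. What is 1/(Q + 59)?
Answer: 29472/1738847 ≈ 0.016949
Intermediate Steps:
Q = -1/29472 (Q = -¼/7368 = -¼*1/7368 = -1/29472 ≈ -3.3931e-5)
1/(Q + 59) = 1/(-1/29472 + 59) = 1/(1738847/29472) = 29472/1738847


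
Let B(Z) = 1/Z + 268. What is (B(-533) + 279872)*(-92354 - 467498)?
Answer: -83594088076388/533 ≈ -1.5684e+11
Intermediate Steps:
B(Z) = 268 + 1/Z
(B(-533) + 279872)*(-92354 - 467498) = ((268 + 1/(-533)) + 279872)*(-92354 - 467498) = ((268 - 1/533) + 279872)*(-559852) = (142843/533 + 279872)*(-559852) = (149314619/533)*(-559852) = -83594088076388/533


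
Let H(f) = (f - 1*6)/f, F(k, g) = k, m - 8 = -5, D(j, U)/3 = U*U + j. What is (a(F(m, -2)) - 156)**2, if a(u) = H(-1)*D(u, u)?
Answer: 9216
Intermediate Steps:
D(j, U) = 3*j + 3*U**2 (D(j, U) = 3*(U*U + j) = 3*(U**2 + j) = 3*(j + U**2) = 3*j + 3*U**2)
m = 3 (m = 8 - 5 = 3)
H(f) = (-6 + f)/f (H(f) = (f - 6)/f = (-6 + f)/f)
a(u) = 21*u + 21*u**2 (a(u) = ((-6 - 1)/(-1))*(3*u + 3*u**2) = (-1*(-7))*(3*u + 3*u**2) = 7*(3*u + 3*u**2) = 21*u + 21*u**2)
(a(F(m, -2)) - 156)**2 = (21*3*(1 + 3) - 156)**2 = (21*3*4 - 156)**2 = (252 - 156)**2 = 96**2 = 9216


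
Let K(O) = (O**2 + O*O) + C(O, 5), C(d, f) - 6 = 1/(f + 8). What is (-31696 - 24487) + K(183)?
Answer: 140414/13 ≈ 10801.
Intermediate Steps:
C(d, f) = 6 + 1/(8 + f) (C(d, f) = 6 + 1/(f + 8) = 6 + 1/(8 + f))
K(O) = 79/13 + 2*O**2 (K(O) = (O**2 + O*O) + (49 + 6*5)/(8 + 5) = (O**2 + O**2) + (49 + 30)/13 = 2*O**2 + (1/13)*79 = 2*O**2 + 79/13 = 79/13 + 2*O**2)
(-31696 - 24487) + K(183) = (-31696 - 24487) + (79/13 + 2*183**2) = -56183 + (79/13 + 2*33489) = -56183 + (79/13 + 66978) = -56183 + 870793/13 = 140414/13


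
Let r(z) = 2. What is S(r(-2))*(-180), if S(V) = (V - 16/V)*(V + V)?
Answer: 4320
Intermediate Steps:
S(V) = 2*V*(V - 16/V) (S(V) = (V - 16/V)*(2*V) = 2*V*(V - 16/V))
S(r(-2))*(-180) = (-32 + 2*2²)*(-180) = (-32 + 2*4)*(-180) = (-32 + 8)*(-180) = -24*(-180) = 4320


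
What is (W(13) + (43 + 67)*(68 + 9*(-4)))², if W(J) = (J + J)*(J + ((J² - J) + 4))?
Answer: 64288324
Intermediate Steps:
W(J) = 2*J*(4 + J²) (W(J) = (2*J)*(J + (4 + J² - J)) = (2*J)*(4 + J²) = 2*J*(4 + J²))
(W(13) + (43 + 67)*(68 + 9*(-4)))² = (2*13*(4 + 13²) + (43 + 67)*(68 + 9*(-4)))² = (2*13*(4 + 169) + 110*(68 - 36))² = (2*13*173 + 110*32)² = (4498 + 3520)² = 8018² = 64288324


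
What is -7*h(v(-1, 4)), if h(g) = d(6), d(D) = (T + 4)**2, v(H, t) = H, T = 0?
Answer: -112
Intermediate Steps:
d(D) = 16 (d(D) = (0 + 4)**2 = 4**2 = 16)
h(g) = 16
-7*h(v(-1, 4)) = -7*16 = -112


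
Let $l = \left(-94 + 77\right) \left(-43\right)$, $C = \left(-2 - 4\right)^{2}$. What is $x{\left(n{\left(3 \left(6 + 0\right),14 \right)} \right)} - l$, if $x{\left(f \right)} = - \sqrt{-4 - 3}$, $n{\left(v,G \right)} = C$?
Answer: $-731 - i \sqrt{7} \approx -731.0 - 2.6458 i$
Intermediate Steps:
$C = 36$ ($C = \left(-6\right)^{2} = 36$)
$l = 731$ ($l = \left(-17\right) \left(-43\right) = 731$)
$n{\left(v,G \right)} = 36$
$x{\left(f \right)} = - i \sqrt{7}$ ($x{\left(f \right)} = - \sqrt{-7} = - i \sqrt{7}$)
$x{\left(n{\left(3 \left(6 + 0\right),14 \right)} \right)} - l = - i \sqrt{7} - 731 = -731 - i \sqrt{7}$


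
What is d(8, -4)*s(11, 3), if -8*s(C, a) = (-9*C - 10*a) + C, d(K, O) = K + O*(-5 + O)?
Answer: 649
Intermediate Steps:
s(C, a) = C + 5*a/4 (s(C, a) = -((-9*C - 10*a) + C)/8 = -((-10*a - 9*C) + C)/8 = -(-10*a - 8*C)/8 = C + 5*a/4)
d(8, -4)*s(11, 3) = (8 + (-4)**2 - 5*(-4))*(11 + (5/4)*3) = (8 + 16 + 20)*(11 + 15/4) = 44*(59/4) = 649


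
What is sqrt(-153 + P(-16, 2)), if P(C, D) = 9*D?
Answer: 3*I*sqrt(15) ≈ 11.619*I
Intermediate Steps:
sqrt(-153 + P(-16, 2)) = sqrt(-153 + 9*2) = sqrt(-153 + 18) = sqrt(-135) = 3*I*sqrt(15)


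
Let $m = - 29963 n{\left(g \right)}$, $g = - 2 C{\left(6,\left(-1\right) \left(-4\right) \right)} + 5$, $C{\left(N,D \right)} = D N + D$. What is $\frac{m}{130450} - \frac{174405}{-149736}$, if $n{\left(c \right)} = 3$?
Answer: $\frac{1548585491}{3255510200} \approx 0.47568$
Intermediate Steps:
$C{\left(N,D \right)} = D + D N$
$g = -51$ ($g = - 2 \left(-1\right) \left(-4\right) \left(1 + 6\right) + 5 = - 2 \cdot 4 \cdot 7 + 5 = \left(-2\right) 28 + 5 = -56 + 5 = -51$)
$m = -89889$ ($m = \left(-29963\right) 3 = -89889$)
$\frac{m}{130450} - \frac{174405}{-149736} = - \frac{89889}{130450} - \frac{174405}{-149736} = \left(-89889\right) \frac{1}{130450} - - \frac{58135}{49912} = - \frac{89889}{130450} + \frac{58135}{49912} = \frac{1548585491}{3255510200}$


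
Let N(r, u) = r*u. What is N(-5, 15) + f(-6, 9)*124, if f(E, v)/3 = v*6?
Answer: 20013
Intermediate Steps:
f(E, v) = 18*v (f(E, v) = 3*(v*6) = 3*(6*v) = 18*v)
N(-5, 15) + f(-6, 9)*124 = -5*15 + (18*9)*124 = -75 + 162*124 = -75 + 20088 = 20013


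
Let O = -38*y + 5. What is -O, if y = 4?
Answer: 147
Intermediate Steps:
O = -147 (O = -38*4 + 5 = -152 + 5 = -147)
-O = -1*(-147) = 147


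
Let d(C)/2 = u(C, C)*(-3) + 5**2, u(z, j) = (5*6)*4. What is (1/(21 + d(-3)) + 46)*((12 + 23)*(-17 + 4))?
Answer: -13583115/649 ≈ -20929.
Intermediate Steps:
u(z, j) = 120 (u(z, j) = 30*4 = 120)
d(C) = -670 (d(C) = 2*(120*(-3) + 5**2) = 2*(-360 + 25) = 2*(-335) = -670)
(1/(21 + d(-3)) + 46)*((12 + 23)*(-17 + 4)) = (1/(21 - 670) + 46)*((12 + 23)*(-17 + 4)) = (1/(-649) + 46)*(35*(-13)) = (-1/649 + 46)*(-455) = (29853/649)*(-455) = -13583115/649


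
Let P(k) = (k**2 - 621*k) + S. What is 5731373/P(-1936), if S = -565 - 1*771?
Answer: 5731373/4949016 ≈ 1.1581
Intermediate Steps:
S = -1336 (S = -565 - 771 = -1336)
P(k) = -1336 + k**2 - 621*k (P(k) = (k**2 - 621*k) - 1336 = -1336 + k**2 - 621*k)
5731373/P(-1936) = 5731373/(-1336 + (-1936)**2 - 621*(-1936)) = 5731373/(-1336 + 3748096 + 1202256) = 5731373/4949016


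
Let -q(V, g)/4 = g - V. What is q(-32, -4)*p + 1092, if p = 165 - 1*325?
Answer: 19012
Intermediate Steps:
p = -160 (p = 165 - 325 = -160)
q(V, g) = -4*g + 4*V (q(V, g) = -4*(g - V) = -4*g + 4*V)
q(-32, -4)*p + 1092 = (-4*(-4) + 4*(-32))*(-160) + 1092 = (16 - 128)*(-160) + 1092 = -112*(-160) + 1092 = 17920 + 1092 = 19012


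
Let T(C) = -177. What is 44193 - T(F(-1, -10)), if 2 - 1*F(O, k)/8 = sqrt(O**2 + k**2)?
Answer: 44370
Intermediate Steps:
F(O, k) = 16 - 8*sqrt(O**2 + k**2)
44193 - T(F(-1, -10)) = 44193 - 1*(-177) = 44193 + 177 = 44370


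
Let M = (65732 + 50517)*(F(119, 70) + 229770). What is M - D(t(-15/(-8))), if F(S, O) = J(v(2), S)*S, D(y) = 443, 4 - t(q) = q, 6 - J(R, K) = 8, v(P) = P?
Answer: 26682865025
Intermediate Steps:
J(R, K) = -2 (J(R, K) = 6 - 1*8 = 6 - 8 = -2)
t(q) = 4 - q
F(S, O) = -2*S
M = 26682865468 (M = (65732 + 50517)*(-2*119 + 229770) = 116249*(-238 + 229770) = 116249*229532 = 26682865468)
M - D(t(-15/(-8))) = 26682865468 - 1*443 = 26682865468 - 443 = 26682865025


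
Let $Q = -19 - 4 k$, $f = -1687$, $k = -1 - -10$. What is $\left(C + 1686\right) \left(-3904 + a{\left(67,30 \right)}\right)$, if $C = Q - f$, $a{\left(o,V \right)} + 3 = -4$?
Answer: $-12976698$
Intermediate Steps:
$a{\left(o,V \right)} = -7$ ($a{\left(o,V \right)} = -3 - 4 = -7$)
$k = 9$ ($k = -1 + 10 = 9$)
$Q = -55$ ($Q = -19 - 36 = -55$)
$C = 1632$ ($C = -55 - -1687 = -55 + 1687 = 1632$)
$\left(C + 1686\right) \left(-3904 + a{\left(67,30 \right)}\right) = \left(1632 + 1686\right) \left(-3904 - 7\right) = 3318 \left(-3911\right) = -12976698$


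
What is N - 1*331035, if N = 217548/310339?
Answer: -102732853317/310339 ≈ -3.3103e+5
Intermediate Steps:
N = 217548/310339 (N = 217548*(1/310339) = 217548/310339 ≈ 0.70100)
N - 1*331035 = 217548/310339 - 1*331035 = 217548/310339 - 331035 = -102732853317/310339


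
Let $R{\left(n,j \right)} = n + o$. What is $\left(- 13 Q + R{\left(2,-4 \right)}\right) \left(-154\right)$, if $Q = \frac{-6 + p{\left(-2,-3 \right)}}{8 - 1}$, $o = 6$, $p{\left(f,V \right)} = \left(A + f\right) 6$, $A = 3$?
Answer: $-1232$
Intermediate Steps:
$p{\left(f,V \right)} = 18 + 6 f$ ($p{\left(f,V \right)} = \left(3 + f\right) 6 = 18 + 6 f$)
$R{\left(n,j \right)} = 6 + n$ ($R{\left(n,j \right)} = n + 6 = 6 + n$)
$Q = 0$ ($Q = \frac{-6 + \left(18 + 6 \left(-2\right)\right)}{8 - 1} = \frac{-6 + \left(18 - 12\right)}{7} = \left(-6 + 6\right) \frac{1}{7} = 0 \cdot \frac{1}{7} = 0$)
$\left(- 13 Q + R{\left(2,-4 \right)}\right) \left(-154\right) = \left(\left(-13\right) 0 + \left(6 + 2\right)\right) \left(-154\right) = \left(0 + 8\right) \left(-154\right) = 8 \left(-154\right) = -1232$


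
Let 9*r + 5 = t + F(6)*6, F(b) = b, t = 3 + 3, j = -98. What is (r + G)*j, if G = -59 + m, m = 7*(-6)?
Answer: 85456/9 ≈ 9495.1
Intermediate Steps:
t = 6
m = -42
r = 37/9 (r = -5/9 + (6 + 6*6)/9 = -5/9 + (6 + 36)/9 = -5/9 + (⅑)*42 = -5/9 + 14/3 = 37/9 ≈ 4.1111)
G = -101 (G = -59 - 42 = -101)
(r + G)*j = (37/9 - 101)*(-98) = -872/9*(-98) = 85456/9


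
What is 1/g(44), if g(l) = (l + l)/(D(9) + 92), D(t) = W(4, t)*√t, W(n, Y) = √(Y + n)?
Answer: 23/22 + 3*√13/88 ≈ 1.1684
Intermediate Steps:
D(t) = √t*√(4 + t) (D(t) = √(t + 4)*√t = √(4 + t)*√t = √t*√(4 + t))
g(l) = 2*l/(92 + 3*√13) (g(l) = (l + l)/(√9*√(4 + 9) + 92) = (2*l)/(3*√13 + 92) = (2*l)/(92 + 3*√13) = 2*l/(92 + 3*√13))
1/g(44) = 1/((184/8347)*44 - 6/8347*44*√13) = 1/(8096/8347 - 264*√13/8347)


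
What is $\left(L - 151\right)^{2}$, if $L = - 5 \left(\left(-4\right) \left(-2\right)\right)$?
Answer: $36481$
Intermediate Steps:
$L = -40$ ($L = \left(-5\right) 8 = -40$)
$\left(L - 151\right)^{2} = \left(-40 - 151\right)^{2} = \left(-191\right)^{2} = 36481$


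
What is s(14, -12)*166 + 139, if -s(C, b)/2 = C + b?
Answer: -525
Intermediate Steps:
s(C, b) = -2*C - 2*b (s(C, b) = -2*(C + b) = -2*C - 2*b)
s(14, -12)*166 + 139 = (-2*14 - 2*(-12))*166 + 139 = (-28 + 24)*166 + 139 = -4*166 + 139 = -664 + 139 = -525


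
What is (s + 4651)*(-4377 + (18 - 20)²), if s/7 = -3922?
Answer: 99717519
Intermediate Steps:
s = -27454 (s = 7*(-3922) = -27454)
(s + 4651)*(-4377 + (18 - 20)²) = (-27454 + 4651)*(-4377 + (18 - 20)²) = -22803*(-4377 + (-2)²) = -22803*(-4377 + 4) = -22803*(-4373) = 99717519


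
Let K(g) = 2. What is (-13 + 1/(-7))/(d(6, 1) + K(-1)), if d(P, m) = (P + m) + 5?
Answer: -46/49 ≈ -0.93878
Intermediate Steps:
d(P, m) = 5 + P + m
(-13 + 1/(-7))/(d(6, 1) + K(-1)) = (-13 + 1/(-7))/((5 + 6 + 1) + 2) = (-13 - ⅐)/(12 + 2) = -92/7/14 = (1/14)*(-92/7) = -46/49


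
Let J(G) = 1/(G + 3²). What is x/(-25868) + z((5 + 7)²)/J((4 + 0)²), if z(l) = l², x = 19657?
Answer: 13409951543/25868 ≈ 5.1840e+5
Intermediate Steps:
J(G) = 1/(9 + G) (J(G) = 1/(G + 9) = 1/(9 + G))
x/(-25868) + z((5 + 7)²)/J((4 + 0)²) = 19657/(-25868) + ((5 + 7)²)²/(1/(9 + (4 + 0)²)) = 19657*(-1/25868) + (12²)²/(1/(9 + 4²)) = -19657/25868 + 144²/(1/(9 + 16)) = -19657/25868 + 20736/(1/25) = -19657/25868 + 20736*25 = -19657/25868 + 518400 = 13409951543/25868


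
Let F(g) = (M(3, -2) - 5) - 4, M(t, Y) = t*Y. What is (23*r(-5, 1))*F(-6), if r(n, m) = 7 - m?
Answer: -2070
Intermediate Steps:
M(t, Y) = Y*t
F(g) = -15 (F(g) = (-2*3 - 5) - 4 = (-6 - 5) - 4 = -11 - 4 = -15)
(23*r(-5, 1))*F(-6) = (23*(7 - 1*1))*(-15) = (23*(7 - 1))*(-15) = (23*6)*(-15) = 138*(-15) = -2070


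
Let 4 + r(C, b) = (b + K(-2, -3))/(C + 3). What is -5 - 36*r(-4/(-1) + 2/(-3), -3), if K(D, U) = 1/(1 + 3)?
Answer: 2938/19 ≈ 154.63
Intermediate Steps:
K(D, U) = ¼ (K(D, U) = 1/4 = ¼)
r(C, b) = -4 + (¼ + b)/(3 + C) (r(C, b) = -4 + (b + ¼)/(C + 3) = -4 + (¼ + b)/(3 + C))
-5 - 36*r(-4/(-1) + 2/(-3), -3) = -5 - 36*(-47/4 - 3 - 4*(-4/(-1) + 2/(-3)))/(3 + (-4/(-1) + 2/(-3))) = -5 - 36*(-47/4 - 3 - 4*(-4*(-1) + 2*(-⅓)))/(3 + (-4*(-1) + 2*(-⅓))) = -5 - 36*(-47/4 - 3 - 4*(4 - ⅔))/(3 + (4 - ⅔)) = -5 - 36*(-47/4 - 3 - 4*10/3)/(3 + 10/3) = -5 - 36*(-47/4 - 3 - 40/3)/19/3 = -5 - 108*(-337)/(19*12) = -5 - 36*(-337/76) = -5 + 3033/19 = 2938/19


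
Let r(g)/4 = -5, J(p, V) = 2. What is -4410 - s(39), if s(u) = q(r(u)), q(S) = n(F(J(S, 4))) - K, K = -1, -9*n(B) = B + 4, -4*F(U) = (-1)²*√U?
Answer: -39695/9 - √2/36 ≈ -4410.6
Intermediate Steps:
F(U) = -√U/4 (F(U) = -(-1)²*√U/4 = -√U/4)
n(B) = -4/9 - B/9 (n(B) = -(B + 4)/9 = -(4 + B)/9 = -4/9 - B/9)
r(g) = -20 (r(g) = 4*(-5) = -20)
q(S) = 5/9 + √2/36 (q(S) = (-4/9 - (-1)*√2/36) - 1*(-1) = (-4/9 + √2/36) + 1 = 5/9 + √2/36)
s(u) = 5/9 + √2/36
-4410 - s(39) = -4410 - (5/9 + √2/36) = -4410 + (-5/9 - √2/36) = -39695/9 - √2/36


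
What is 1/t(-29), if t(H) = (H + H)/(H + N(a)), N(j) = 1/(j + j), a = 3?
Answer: 173/348 ≈ 0.49713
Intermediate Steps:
N(j) = 1/(2*j)
t(H) = 2*H/(1/6 + H) (t(H) = (H + H)/(H + (1/2)/3) = (2*H)/(H + (1/2)*(1/3)) = (2*H)/(H + 1/6) = (2*H)/(1/6 + H) = 2*H/(1/6 + H))
1/t(-29) = 1/(12*(-29)/(1 + 6*(-29))) = 1/(12*(-29)/(1 - 174)) = 1/(12*(-29)/(-173)) = 1/(12*(-29)*(-1/173)) = 1/(348/173) = 173/348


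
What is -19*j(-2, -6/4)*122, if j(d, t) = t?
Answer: 3477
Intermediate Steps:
-19*j(-2, -6/4)*122 = -(-114)/4*122 = -19*(-3/2)*122 = (57/2)*122 = 3477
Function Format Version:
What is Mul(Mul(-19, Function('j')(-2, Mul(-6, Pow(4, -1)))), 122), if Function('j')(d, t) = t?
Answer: 3477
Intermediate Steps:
Mul(Mul(-19, Function('j')(-2, Mul(-6, Pow(4, -1)))), 122) = Mul(Mul(-19, Mul(-6, Pow(4, -1))), 122) = Mul(Mul(-19, Mul(-6, Rational(1, 4))), 122) = Mul(Mul(-19, Rational(-3, 2)), 122) = Mul(Rational(57, 2), 122) = 3477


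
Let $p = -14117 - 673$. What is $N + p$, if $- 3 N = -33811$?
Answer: $- \frac{10559}{3} \approx -3519.7$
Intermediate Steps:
$p = -14790$ ($p = -14117 - 673 = -14790$)
$N = \frac{33811}{3}$ ($N = \left(- \frac{1}{3}\right) \left(-33811\right) = \frac{33811}{3} \approx 11270.0$)
$N + p = \frac{33811}{3} - 14790 = - \frac{10559}{3}$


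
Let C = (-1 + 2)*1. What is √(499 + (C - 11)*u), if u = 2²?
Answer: 3*√51 ≈ 21.424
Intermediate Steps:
u = 4
C = 1 (C = 1*1 = 1)
√(499 + (C - 11)*u) = √(499 + (1 - 11)*4) = √(499 - 10*4) = √(499 - 40) = √459 = 3*√51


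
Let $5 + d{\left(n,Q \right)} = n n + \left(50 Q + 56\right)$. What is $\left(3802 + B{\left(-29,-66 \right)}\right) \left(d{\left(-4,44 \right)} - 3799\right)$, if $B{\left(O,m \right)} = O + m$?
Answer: $-5679124$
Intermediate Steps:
$d{\left(n,Q \right)} = 51 + n^{2} + 50 Q$ ($d{\left(n,Q \right)} = -5 + \left(n n + \left(50 Q + 56\right)\right) = -5 + \left(n^{2} + \left(56 + 50 Q\right)\right) = -5 + \left(56 + n^{2} + 50 Q\right) = 51 + n^{2} + 50 Q$)
$\left(3802 + B{\left(-29,-66 \right)}\right) \left(d{\left(-4,44 \right)} - 3799\right) = \left(3802 - 95\right) \left(\left(51 + \left(-4\right)^{2} + 50 \cdot 44\right) - 3799\right) = \left(3802 - 95\right) \left(\left(51 + 16 + 2200\right) - 3799\right) = 3707 \left(2267 - 3799\right) = 3707 \left(-1532\right) = -5679124$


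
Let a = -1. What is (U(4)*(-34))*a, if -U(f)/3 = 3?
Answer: -306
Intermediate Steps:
U(f) = -9 (U(f) = -3*3 = -9)
(U(4)*(-34))*a = -9*(-34)*(-1) = 306*(-1) = -306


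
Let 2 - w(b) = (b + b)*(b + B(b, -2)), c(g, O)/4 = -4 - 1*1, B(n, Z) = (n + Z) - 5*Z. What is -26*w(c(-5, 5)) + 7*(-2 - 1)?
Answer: 33207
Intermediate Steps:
B(n, Z) = n - 4*Z (B(n, Z) = (Z + n) - 5*Z = n - 4*Z)
c(g, O) = -20 (c(g, O) = 4*(-4 - 1*1) = 4*(-4 - 1) = 4*(-5) = -20)
w(b) = 2 - 2*b*(8 + 2*b) (w(b) = 2 - (b + b)*(b + (b - 4*(-2))) = 2 - 2*b*(b + (b + 8)) = 2 - 2*b*(b + (8 + b)) = 2 - 2*b*(8 + 2*b))
-26*w(c(-5, 5)) + 7*(-2 - 1) = -26*(2 - 16*(-20) - 4*(-20)²) + 7*(-2 - 1) = -26*(2 + 320 - 4*400) + 7*(-3) = -26*(2 + 320 - 1600) - 21 = -26*(-1278) - 21 = 33228 - 21 = 33207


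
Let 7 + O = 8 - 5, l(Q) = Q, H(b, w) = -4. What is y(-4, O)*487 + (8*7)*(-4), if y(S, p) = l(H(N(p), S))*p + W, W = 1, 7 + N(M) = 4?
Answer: 8055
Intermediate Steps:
N(M) = -3 (N(M) = -7 + 4 = -3)
O = -4 (O = -7 + (8 - 5) = -7 + 3 = -4)
y(S, p) = 1 - 4*p (y(S, p) = -4*p + 1 = 1 - 4*p)
y(-4, O)*487 + (8*7)*(-4) = (1 - 4*(-4))*487 + (8*7)*(-4) = (1 + 16)*487 + 56*(-4) = 17*487 - 224 = 8279 - 224 = 8055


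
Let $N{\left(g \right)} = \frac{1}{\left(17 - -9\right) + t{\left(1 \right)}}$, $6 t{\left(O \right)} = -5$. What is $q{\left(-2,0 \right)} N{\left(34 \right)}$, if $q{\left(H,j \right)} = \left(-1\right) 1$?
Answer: $- \frac{6}{151} \approx -0.039735$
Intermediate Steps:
$t{\left(O \right)} = - \frac{5}{6}$ ($t{\left(O \right)} = \frac{1}{6} \left(-5\right) = - \frac{5}{6}$)
$q{\left(H,j \right)} = -1$
$N{\left(g \right)} = \frac{6}{151}$ ($N{\left(g \right)} = \frac{1}{\left(17 - -9\right) - \frac{5}{6}} = \frac{1}{\left(17 + 9\right) - \frac{5}{6}} = \frac{1}{26 - \frac{5}{6}} = \frac{1}{\frac{151}{6}} = \frac{6}{151}$)
$q{\left(-2,0 \right)} N{\left(34 \right)} = \left(-1\right) \frac{6}{151} = - \frac{6}{151}$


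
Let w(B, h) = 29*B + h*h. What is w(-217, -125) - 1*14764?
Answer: -5432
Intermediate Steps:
w(B, h) = h**2 + 29*B (w(B, h) = 29*B + h**2 = h**2 + 29*B)
w(-217, -125) - 1*14764 = ((-125)**2 + 29*(-217)) - 1*14764 = (15625 - 6293) - 14764 = 9332 - 14764 = -5432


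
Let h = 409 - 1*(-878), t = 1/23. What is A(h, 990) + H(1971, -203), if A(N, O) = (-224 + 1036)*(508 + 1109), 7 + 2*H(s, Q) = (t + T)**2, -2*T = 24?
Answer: 694615077/529 ≈ 1.3131e+6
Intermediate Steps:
T = -12 (T = -1/2*24 = -12)
t = 1/23 ≈ 0.043478
H(s, Q) = 35961/529 (H(s, Q) = -7/2 + (1/23 - 12)**2/2 = -7/2 + (-275/23)**2/2 = -7/2 + (1/2)*(75625/529) = -7/2 + 75625/1058 = 35961/529)
h = 1287 (h = 409 + 878 = 1287)
A(N, O) = 1313004 (A(N, O) = 812*1617 = 1313004)
A(h, 990) + H(1971, -203) = 1313004 + 35961/529 = 694615077/529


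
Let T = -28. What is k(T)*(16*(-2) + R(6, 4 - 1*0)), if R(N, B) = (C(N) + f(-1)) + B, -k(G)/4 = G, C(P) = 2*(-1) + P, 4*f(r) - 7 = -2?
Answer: -2548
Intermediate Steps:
f(r) = 5/4 (f(r) = 7/4 + (¼)*(-2) = 7/4 - ½ = 5/4)
C(P) = -2 + P
k(G) = -4*G
R(N, B) = -¾ + B + N (R(N, B) = ((-2 + N) + 5/4) + B = (-¾ + N) + B = -¾ + B + N)
k(T)*(16*(-2) + R(6, 4 - 1*0)) = (-4*(-28))*(16*(-2) + (-¾ + (4 - 1*0) + 6)) = 112*(-32 + (-¾ + (4 + 0) + 6)) = 112*(-32 + (-¾ + 4 + 6)) = 112*(-32 + 37/4) = 112*(-91/4) = -2548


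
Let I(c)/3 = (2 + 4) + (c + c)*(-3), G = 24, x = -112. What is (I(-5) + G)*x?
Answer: -14784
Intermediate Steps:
I(c) = 18 - 18*c (I(c) = 3*((2 + 4) + (c + c)*(-3)) = 3*(6 + (2*c)*(-3)) = 3*(6 - 6*c) = 18 - 18*c)
(I(-5) + G)*x = ((18 - 18*(-5)) + 24)*(-112) = ((18 + 90) + 24)*(-112) = (108 + 24)*(-112) = 132*(-112) = -14784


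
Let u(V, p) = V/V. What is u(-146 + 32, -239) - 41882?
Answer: -41881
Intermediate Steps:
u(V, p) = 1
u(-146 + 32, -239) - 41882 = 1 - 41882 = -41881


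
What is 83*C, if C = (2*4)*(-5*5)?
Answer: -16600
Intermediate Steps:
C = -200 (C = 8*(-25) = -200)
83*C = 83*(-200) = -16600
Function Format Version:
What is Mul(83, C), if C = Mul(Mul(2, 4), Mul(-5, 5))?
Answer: -16600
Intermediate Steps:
C = -200 (C = Mul(8, -25) = -200)
Mul(83, C) = Mul(83, -200) = -16600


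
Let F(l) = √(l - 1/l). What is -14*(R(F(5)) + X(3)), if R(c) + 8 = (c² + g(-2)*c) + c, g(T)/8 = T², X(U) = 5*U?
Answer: -826/5 - 924*√30/5 ≈ -1177.4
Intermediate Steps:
g(T) = 8*T²
R(c) = -8 + c² + 33*c (R(c) = -8 + ((c² + (8*(-2)²)*c) + c) = -8 + ((c² + (8*4)*c) + c) = -8 + ((c² + 32*c) + c) = -8 + (c² + 33*c) = -8 + c² + 33*c)
-14*(R(F(5)) + X(3)) = -14*((-8 + (√(5 - 1/5))² + 33*√(5 - 1/5)) + 5*3) = -14*((-8 + (√(5 - 1*⅕))² + 33*√(5 - 1*⅕)) + 15) = -14*((-8 + (√(5 - ⅕))² + 33*√(5 - ⅕)) + 15) = -14*((-8 + (√(24/5))² + 33*√(24/5)) + 15) = -14*((-8 + (2*√30/5)² + 33*(2*√30/5)) + 15) = -14*((-8 + 24/5 + 66*√30/5) + 15) = -14*((-16/5 + 66*√30/5) + 15) = -14*(59/5 + 66*√30/5) = -826/5 - 924*√30/5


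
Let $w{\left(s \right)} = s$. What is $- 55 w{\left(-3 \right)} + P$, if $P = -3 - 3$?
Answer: $159$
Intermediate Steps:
$P = -6$ ($P = -3 - 3 = -6$)
$- 55 w{\left(-3 \right)} + P = \left(-55\right) \left(-3\right) - 6 = 165 - 6 = 159$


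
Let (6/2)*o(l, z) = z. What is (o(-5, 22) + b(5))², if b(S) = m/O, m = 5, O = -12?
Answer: 6889/144 ≈ 47.840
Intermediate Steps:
o(l, z) = z/3
b(S) = -5/12 (b(S) = 5/(-12) = 5*(-1/12) = -5/12)
(o(-5, 22) + b(5))² = ((⅓)*22 - 5/12)² = (22/3 - 5/12)² = (83/12)² = 6889/144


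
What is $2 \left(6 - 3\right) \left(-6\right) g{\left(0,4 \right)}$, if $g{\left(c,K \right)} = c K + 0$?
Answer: $0$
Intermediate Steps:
$g{\left(c,K \right)} = K c$ ($g{\left(c,K \right)} = K c + 0 = K c$)
$2 \left(6 - 3\right) \left(-6\right) g{\left(0,4 \right)} = 2 \left(6 - 3\right) \left(-6\right) 4 \cdot 0 = 2 \cdot 3 \left(-6\right) 0 = 6 \left(-6\right) 0 = \left(-36\right) 0 = 0$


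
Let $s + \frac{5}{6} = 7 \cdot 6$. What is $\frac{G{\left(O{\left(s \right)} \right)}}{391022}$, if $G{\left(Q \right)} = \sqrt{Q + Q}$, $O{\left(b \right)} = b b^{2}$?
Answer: $\frac{247 \sqrt{741}}{7038396} \approx 0.00095528$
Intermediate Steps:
$s = \frac{247}{6}$ ($s = - \frac{5}{6} + 7 \cdot 6 = - \frac{5}{6} + 42 = \frac{247}{6} \approx 41.167$)
$O{\left(b \right)} = b^{3}$
$G{\left(Q \right)} = \sqrt{2} \sqrt{Q}$ ($G{\left(Q \right)} = \sqrt{2 Q} = \sqrt{2} \sqrt{Q}$)
$\frac{G{\left(O{\left(s \right)} \right)}}{391022} = \frac{\sqrt{2} \sqrt{\left(\frac{247}{6}\right)^{3}}}{391022} = \sqrt{2} \sqrt{\frac{15069223}{216}} \cdot \frac{1}{391022} = \sqrt{2} \frac{247 \sqrt{1482}}{36} \cdot \frac{1}{391022} = \frac{247 \sqrt{741}}{18} \cdot \frac{1}{391022} = \frac{247 \sqrt{741}}{7038396}$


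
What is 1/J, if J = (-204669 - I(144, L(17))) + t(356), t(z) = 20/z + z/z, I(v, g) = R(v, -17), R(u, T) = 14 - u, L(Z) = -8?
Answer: -89/18203877 ≈ -4.8891e-6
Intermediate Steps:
I(v, g) = 14 - v
t(z) = 1 + 20/z (t(z) = 20/z + 1 = 1 + 20/z)
J = -18203877/89 (J = (-204669 - (14 - 1*144)) + (20 + 356)/356 = (-204669 - (14 - 144)) + (1/356)*376 = (-204669 - 1*(-130)) + 94/89 = (-204669 + 130) + 94/89 = -204539 + 94/89 = -18203877/89 ≈ -2.0454e+5)
1/J = 1/(-18203877/89) = -89/18203877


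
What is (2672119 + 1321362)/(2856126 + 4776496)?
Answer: 3993481/7632622 ≈ 0.52321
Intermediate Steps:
(2672119 + 1321362)/(2856126 + 4776496) = 3993481/7632622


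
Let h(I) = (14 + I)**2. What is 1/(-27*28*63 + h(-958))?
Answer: 1/843508 ≈ 1.1855e-6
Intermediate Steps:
1/(-27*28*63 + h(-958)) = 1/(-27*28*63 + (14 - 958)**2) = 1/(-756*63 + (-944)**2) = 1/(-47628 + 891136) = 1/843508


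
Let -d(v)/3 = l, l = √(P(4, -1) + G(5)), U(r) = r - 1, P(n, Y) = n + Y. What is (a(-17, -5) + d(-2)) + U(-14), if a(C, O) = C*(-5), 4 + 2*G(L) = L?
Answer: 70 - 3*√14/2 ≈ 64.387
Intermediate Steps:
G(L) = -2 + L/2
a(C, O) = -5*C
P(n, Y) = Y + n
U(r) = -1 + r
l = √14/2 (l = √((-1 + 4) + (-2 + (½)*5)) = √(3 + (-2 + 5/2)) = √(3 + ½) = √(7/2) = √14/2 ≈ 1.8708)
d(v) = -3*√14/2
(a(-17, -5) + d(-2)) + U(-14) = (-5*(-17) - 3*√14/2) + (-1 - 14) = (85 - 3*√14/2) - 15 = 70 - 3*√14/2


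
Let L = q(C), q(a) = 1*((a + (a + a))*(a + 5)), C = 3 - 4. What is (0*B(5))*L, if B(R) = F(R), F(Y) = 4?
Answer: 0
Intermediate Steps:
B(R) = 4
C = -1
q(a) = 3*a*(5 + a) (q(a) = 1*((a + 2*a)*(5 + a)) = 1*((3*a)*(5 + a)) = 1*(3*a*(5 + a)) = 3*a*(5 + a))
L = -12 (L = 3*(-1)*(5 - 1) = 3*(-1)*4 = -12)
(0*B(5))*L = (0*4)*(-12) = 0*(-12) = 0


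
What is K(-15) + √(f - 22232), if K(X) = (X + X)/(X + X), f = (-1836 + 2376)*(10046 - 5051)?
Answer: 1 + 22*√5527 ≈ 1636.6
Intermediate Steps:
f = 2697300 (f = 540*4995 = 2697300)
K(X) = 1 (K(X) = (2*X)/((2*X)) = (2*X)*(1/(2*X)) = 1)
K(-15) + √(f - 22232) = 1 + √(2697300 - 22232) = 1 + √2675068 = 1 + 22*√5527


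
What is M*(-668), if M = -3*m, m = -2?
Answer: -4008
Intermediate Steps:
M = 6 (M = -3*(-2) = 6)
M*(-668) = 6*(-668) = -4008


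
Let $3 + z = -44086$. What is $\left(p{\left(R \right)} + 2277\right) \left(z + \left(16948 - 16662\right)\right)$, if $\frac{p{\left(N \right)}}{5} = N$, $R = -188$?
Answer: $-58564611$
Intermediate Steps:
$p{\left(N \right)} = 5 N$
$z = -44089$ ($z = -3 - 44086 = -44089$)
$\left(p{\left(R \right)} + 2277\right) \left(z + \left(16948 - 16662\right)\right) = \left(5 \left(-188\right) + 2277\right) \left(-44089 + \left(16948 - 16662\right)\right) = \left(-940 + 2277\right) \left(-44089 + 286\right) = 1337 \left(-43803\right) = -58564611$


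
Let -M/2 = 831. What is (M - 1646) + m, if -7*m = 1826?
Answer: -24982/7 ≈ -3568.9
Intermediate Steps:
m = -1826/7 (m = -1/7*1826 = -1826/7 ≈ -260.86)
M = -1662 (M = -2*831 = -1662)
(M - 1646) + m = (-1662 - 1646) - 1826/7 = -3308 - 1826/7 = -24982/7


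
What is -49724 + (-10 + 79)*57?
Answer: -45791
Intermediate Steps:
-49724 + (-10 + 79)*57 = -49724 + 69*57 = -49724 + 3933 = -45791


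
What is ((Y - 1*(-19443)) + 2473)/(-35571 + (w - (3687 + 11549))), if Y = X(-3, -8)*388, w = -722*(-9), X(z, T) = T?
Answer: -18812/44309 ≈ -0.42456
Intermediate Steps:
w = 6498
Y = -3104 (Y = -8*388 = -3104)
((Y - 1*(-19443)) + 2473)/(-35571 + (w - (3687 + 11549))) = ((-3104 - 1*(-19443)) + 2473)/(-35571 + (6498 - (3687 + 11549))) = ((-3104 + 19443) + 2473)/(-35571 + (6498 - 1*15236)) = (16339 + 2473)/(-35571 + (6498 - 15236)) = 18812/(-35571 - 8738) = 18812/(-44309) = 18812*(-1/44309) = -18812/44309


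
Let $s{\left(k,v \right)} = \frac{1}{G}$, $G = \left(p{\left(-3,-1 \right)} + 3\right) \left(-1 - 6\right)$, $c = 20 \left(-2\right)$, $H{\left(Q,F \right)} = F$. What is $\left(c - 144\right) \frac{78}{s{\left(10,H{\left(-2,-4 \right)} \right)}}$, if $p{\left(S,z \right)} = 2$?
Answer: $502320$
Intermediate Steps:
$c = -40$
$G = -35$ ($G = \left(2 + 3\right) \left(-1 - 6\right) = 5 \left(-7\right) = -35$)
$s{\left(k,v \right)} = - \frac{1}{35}$ ($s{\left(k,v \right)} = \frac{1}{-35} = - \frac{1}{35}$)
$\left(c - 144\right) \frac{78}{s{\left(10,H{\left(-2,-4 \right)} \right)}} = \left(-40 - 144\right) \frac{78}{- \frac{1}{35}} = - 184 \cdot 78 \left(-35\right) = \left(-184\right) \left(-2730\right) = 502320$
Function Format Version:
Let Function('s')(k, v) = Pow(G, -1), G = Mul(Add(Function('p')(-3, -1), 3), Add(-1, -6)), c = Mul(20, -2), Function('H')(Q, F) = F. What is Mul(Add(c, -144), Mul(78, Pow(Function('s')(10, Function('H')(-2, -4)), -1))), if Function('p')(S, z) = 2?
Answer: 502320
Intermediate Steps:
c = -40
G = -35 (G = Mul(Add(2, 3), Add(-1, -6)) = Mul(5, -7) = -35)
Function('s')(k, v) = Rational(-1, 35) (Function('s')(k, v) = Pow(-35, -1) = Rational(-1, 35))
Mul(Add(c, -144), Mul(78, Pow(Function('s')(10, Function('H')(-2, -4)), -1))) = Mul(Add(-40, -144), Mul(78, Pow(Rational(-1, 35), -1))) = Mul(-184, Mul(78, -35)) = Mul(-184, -2730) = 502320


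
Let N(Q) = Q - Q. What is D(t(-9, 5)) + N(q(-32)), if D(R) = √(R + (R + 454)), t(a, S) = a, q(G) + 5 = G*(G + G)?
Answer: 2*√109 ≈ 20.881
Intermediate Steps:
q(G) = -5 + 2*G² (q(G) = -5 + G*(G + G) = -5 + G*(2*G) = -5 + 2*G²)
D(R) = √(454 + 2*R) (D(R) = √(R + (454 + R)) = √(454 + 2*R))
N(Q) = 0
D(t(-9, 5)) + N(q(-32)) = √(454 + 2*(-9)) + 0 = √(454 - 18) + 0 = √436 + 0 = 2*√109 + 0 = 2*√109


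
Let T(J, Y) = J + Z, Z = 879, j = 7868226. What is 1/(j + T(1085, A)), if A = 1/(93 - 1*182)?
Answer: 1/7870190 ≈ 1.2706e-7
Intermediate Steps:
A = -1/89 (A = 1/(93 - 182) = 1/(-89) = -1/89 ≈ -0.011236)
T(J, Y) = 879 + J (T(J, Y) = J + 879 = 879 + J)
1/(j + T(1085, A)) = 1/(7868226 + (879 + 1085)) = 1/(7868226 + 1964) = 1/7870190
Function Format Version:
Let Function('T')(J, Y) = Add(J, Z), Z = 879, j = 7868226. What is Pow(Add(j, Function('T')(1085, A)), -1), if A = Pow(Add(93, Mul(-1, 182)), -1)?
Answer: Rational(1, 7870190) ≈ 1.2706e-7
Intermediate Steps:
A = Rational(-1, 89) (A = Pow(Add(93, -182), -1) = Pow(-89, -1) = Rational(-1, 89) ≈ -0.011236)
Function('T')(J, Y) = Add(879, J) (Function('T')(J, Y) = Add(J, 879) = Add(879, J))
Pow(Add(j, Function('T')(1085, A)), -1) = Pow(Add(7868226, Add(879, 1085)), -1) = Pow(Add(7868226, 1964), -1) = Pow(7870190, -1) = Rational(1, 7870190)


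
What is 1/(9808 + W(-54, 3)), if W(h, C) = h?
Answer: 1/9754 ≈ 0.00010252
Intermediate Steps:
1/(9808 + W(-54, 3)) = 1/(9808 - 54) = 1/9754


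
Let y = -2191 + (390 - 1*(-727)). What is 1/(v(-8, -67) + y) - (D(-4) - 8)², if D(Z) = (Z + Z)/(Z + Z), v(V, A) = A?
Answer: -55910/1141 ≈ -49.001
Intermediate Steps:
D(Z) = 1 (D(Z) = (2*Z)/((2*Z)) = (2*Z)*(1/(2*Z)) = 1)
y = -1074 (y = -2191 + (390 + 727) = -2191 + 1117 = -1074)
1/(v(-8, -67) + y) - (D(-4) - 8)² = 1/(-67 - 1074) - (1 - 8)² = 1/(-1141) - 1*(-7)² = -1/1141 - 1*49 = -1/1141 - 49 = -55910/1141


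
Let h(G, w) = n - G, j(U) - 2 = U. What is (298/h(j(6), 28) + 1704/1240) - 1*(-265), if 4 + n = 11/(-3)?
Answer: 1801966/7285 ≈ 247.35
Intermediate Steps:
n = -23/3 (n = -4 + 11/(-3) = -4 + 11*(-⅓) = -4 - 11/3 = -23/3 ≈ -7.6667)
j(U) = 2 + U
h(G, w) = -23/3 - G
(298/h(j(6), 28) + 1704/1240) - 1*(-265) = (298/(-23/3 - (2 + 6)) + 1704/1240) - 1*(-265) = (298/(-23/3 - 1*8) + 1704*(1/1240)) + 265 = (298/(-23/3 - 8) + 213/155) + 265 = (298/(-47/3) + 213/155) + 265 = (298*(-3/47) + 213/155) + 265 = (-894/47 + 213/155) + 265 = -128559/7285 + 265 = 1801966/7285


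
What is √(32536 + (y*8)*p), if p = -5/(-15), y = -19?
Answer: 4*√18273/3 ≈ 180.24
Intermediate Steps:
p = ⅓ (p = -5*(-1/15) = ⅓ ≈ 0.33333)
√(32536 + (y*8)*p) = √(32536 - 19*8*(⅓)) = √(32536 - 152*⅓) = √(32536 - 152/3) = √(97456/3) = 4*√18273/3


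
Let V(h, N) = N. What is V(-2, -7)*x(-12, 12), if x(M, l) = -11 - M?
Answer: -7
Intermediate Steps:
V(-2, -7)*x(-12, 12) = -7*(-11 - 1*(-12)) = -7*(-11 + 12) = -7*1 = -7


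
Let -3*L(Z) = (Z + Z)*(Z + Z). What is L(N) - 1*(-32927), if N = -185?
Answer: -38119/3 ≈ -12706.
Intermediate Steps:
L(Z) = -4*Z²/3 (L(Z) = -(Z + Z)*(Z + Z)/3 = -2*Z*2*Z/3 = -4*Z²/3)
L(N) - 1*(-32927) = -4/3*(-185)² - 1*(-32927) = -4/3*34225 + 32927 = -136900/3 + 32927 = -38119/3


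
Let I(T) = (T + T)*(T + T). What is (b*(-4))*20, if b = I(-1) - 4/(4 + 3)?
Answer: -1920/7 ≈ -274.29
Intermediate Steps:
I(T) = 4*T**2 (I(T) = (2*T)*(2*T) = 4*T**2)
b = 24/7 (b = 4*(-1)**2 - 4/(4 + 3) = 4*1 - 4/7 = 4 - 4*1/7 = 4 - 4/7 = 24/7 ≈ 3.4286)
(b*(-4))*20 = ((24/7)*(-4))*20 = -96/7*20 = -1920/7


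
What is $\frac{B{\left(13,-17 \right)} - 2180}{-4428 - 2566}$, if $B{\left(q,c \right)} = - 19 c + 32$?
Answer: $\frac{1825}{6994} \approx 0.26094$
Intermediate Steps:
$B{\left(q,c \right)} = 32 - 19 c$
$\frac{B{\left(13,-17 \right)} - 2180}{-4428 - 2566} = \frac{\left(32 - -323\right) - 2180}{-4428 - 2566} = \frac{\left(32 + 323\right) - 2180}{-6994} = \left(355 - 2180\right) \left(- \frac{1}{6994}\right) = \left(-1825\right) \left(- \frac{1}{6994}\right) = \frac{1825}{6994}$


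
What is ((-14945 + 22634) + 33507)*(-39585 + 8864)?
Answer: -1265582316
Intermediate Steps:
((-14945 + 22634) + 33507)*(-39585 + 8864) = (7689 + 33507)*(-30721) = 41196*(-30721) = -1265582316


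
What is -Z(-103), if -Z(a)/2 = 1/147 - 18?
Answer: -5290/147 ≈ -35.986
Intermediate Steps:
Z(a) = 5290/147 (Z(a) = -2*(1/147 - 18) = -2*(-2645/147) = 5290/147)
-Z(-103) = -1*5290/147 = -5290/147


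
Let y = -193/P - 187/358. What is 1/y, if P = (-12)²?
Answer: -25776/48011 ≈ -0.53688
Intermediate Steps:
P = 144
y = -48011/25776 (y = -193/144 - 187/358 = -48011/25776 ≈ -1.8626)
1/y = 1/(-48011/25776) = -25776/48011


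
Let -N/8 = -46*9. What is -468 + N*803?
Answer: 2659068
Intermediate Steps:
N = 3312 (N = -(-368)*9 = -8*(-414) = 3312)
-468 + N*803 = -468 + 3312*803 = -468 + 2659536 = 2659068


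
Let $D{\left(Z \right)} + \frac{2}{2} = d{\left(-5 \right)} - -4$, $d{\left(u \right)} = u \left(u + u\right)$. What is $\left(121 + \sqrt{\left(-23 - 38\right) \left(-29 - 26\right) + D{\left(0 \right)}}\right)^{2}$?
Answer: $18049 + 968 \sqrt{213} \approx 32177.0$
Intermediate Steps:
$d{\left(u \right)} = 2 u^{2}$ ($d{\left(u \right)} = u 2 u = 2 u^{2}$)
$D{\left(Z \right)} = 53$ ($D{\left(Z \right)} = -1 - \left(-4 - 2 \left(-5\right)^{2}\right) = -1 + \left(2 \cdot 25 + 4\right) = -1 + \left(50 + 4\right) = -1 + 54 = 53$)
$\left(121 + \sqrt{\left(-23 - 38\right) \left(-29 - 26\right) + D{\left(0 \right)}}\right)^{2} = \left(121 + \sqrt{\left(-23 - 38\right) \left(-29 - 26\right) + 53}\right)^{2} = \left(121 + \sqrt{\left(-61\right) \left(-55\right) + 53}\right)^{2} = \left(121 + \sqrt{3355 + 53}\right)^{2} = \left(121 + \sqrt{3408}\right)^{2} = \left(121 + 4 \sqrt{213}\right)^{2}$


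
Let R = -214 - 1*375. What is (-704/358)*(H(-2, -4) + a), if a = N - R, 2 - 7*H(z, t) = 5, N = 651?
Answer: -3054304/1253 ≈ -2437.6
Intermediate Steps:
R = -589 (R = -214 - 375 = -589)
H(z, t) = -3/7 (H(z, t) = 2/7 - ⅐*5 = 2/7 - 5/7 = -3/7)
a = 1240 (a = 651 - 1*(-589) = 651 + 589 = 1240)
(-704/358)*(H(-2, -4) + a) = (-704/358)*(-3/7 + 1240) = -704*1/358*(8677/7) = -352/179*8677/7 = -3054304/1253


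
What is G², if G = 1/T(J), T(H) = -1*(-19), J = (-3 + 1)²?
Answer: 1/361 ≈ 0.0027701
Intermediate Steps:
J = 4 (J = (-2)² = 4)
T(H) = 19
G = 1/19 ≈ 0.052632
G² = (1/19)² = 1/361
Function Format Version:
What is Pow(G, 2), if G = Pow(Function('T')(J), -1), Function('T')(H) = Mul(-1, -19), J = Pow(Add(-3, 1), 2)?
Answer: Rational(1, 361) ≈ 0.0027701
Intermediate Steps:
J = 4 (J = Pow(-2, 2) = 4)
Function('T')(H) = 19
G = Rational(1, 19) (G = Pow(19, -1) = Rational(1, 19) ≈ 0.052632)
Pow(G, 2) = Pow(Rational(1, 19), 2) = Rational(1, 361)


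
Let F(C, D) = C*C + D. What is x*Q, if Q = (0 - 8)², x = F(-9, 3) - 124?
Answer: -2560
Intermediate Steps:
F(C, D) = D + C² (F(C, D) = C² + D = D + C²)
x = -40 (x = (3 + (-9)²) - 124 = (3 + 81) - 124 = 84 - 124 = -40)
Q = 64 (Q = (-8)² = 64)
x*Q = -40*64 = -2560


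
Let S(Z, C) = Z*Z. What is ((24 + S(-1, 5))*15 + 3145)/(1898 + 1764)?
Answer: 1760/1831 ≈ 0.96122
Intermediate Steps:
S(Z, C) = Z**2
((24 + S(-1, 5))*15 + 3145)/(1898 + 1764) = ((24 + (-1)**2)*15 + 3145)/(1898 + 1764) = ((24 + 1)*15 + 3145)/3662 = (25*15 + 3145)*(1/3662) = (375 + 3145)*(1/3662) = 3520*(1/3662) = 1760/1831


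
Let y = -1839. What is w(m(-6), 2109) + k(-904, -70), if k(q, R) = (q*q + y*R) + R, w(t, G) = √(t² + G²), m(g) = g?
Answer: 945876 + 3*√494213 ≈ 9.4799e+5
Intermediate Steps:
w(t, G) = √(G² + t²)
k(q, R) = q² - 1838*R (k(q, R) = (q*q - 1839*R) + R = (q² - 1839*R) + R = q² - 1838*R)
w(m(-6), 2109) + k(-904, -70) = √(2109² + (-6)²) + ((-904)² - 1838*(-70)) = √(4447881 + 36) + (817216 + 128660) = √4447917 + 945876 = 3*√494213 + 945876 = 945876 + 3*√494213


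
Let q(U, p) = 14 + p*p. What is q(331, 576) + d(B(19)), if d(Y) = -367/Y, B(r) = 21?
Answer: 6967223/21 ≈ 3.3177e+5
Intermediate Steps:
q(U, p) = 14 + p**2
q(331, 576) + d(B(19)) = (14 + 576**2) - 367/21 = (14 + 331776) - 367*1/21 = 331790 - 367/21 = 6967223/21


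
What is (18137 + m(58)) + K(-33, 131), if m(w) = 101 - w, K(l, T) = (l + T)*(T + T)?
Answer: 43856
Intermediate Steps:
K(l, T) = 2*T*(T + l) (K(l, T) = (T + l)*(2*T) = 2*T*(T + l))
(18137 + m(58)) + K(-33, 131) = (18137 + (101 - 1*58)) + 2*131*(131 - 33) = (18137 + (101 - 58)) + 2*131*98 = (18137 + 43) + 25676 = 18180 + 25676 = 43856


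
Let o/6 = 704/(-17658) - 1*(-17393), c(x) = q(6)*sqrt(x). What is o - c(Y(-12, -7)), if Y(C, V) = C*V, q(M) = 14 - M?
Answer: 307124890/2943 - 16*sqrt(21) ≈ 1.0428e+5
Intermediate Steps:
c(x) = 8*sqrt(x) (c(x) = (14 - 1*6)*sqrt(x) = (14 - 6)*sqrt(x) = 8*sqrt(x))
o = 307124890/2943 (o = 6*(704/(-17658) - 1*(-17393)) = 6*(704*(-1/17658) + 17393) = 6*(-352/8829 + 17393) = 6*(153562445/8829) = 307124890/2943 ≈ 1.0436e+5)
o - c(Y(-12, -7)) = 307124890/2943 - 8*sqrt(-12*(-7)) = 307124890/2943 - 8*sqrt(84) = 307124890/2943 - 8*2*sqrt(21) = 307124890/2943 - 16*sqrt(21)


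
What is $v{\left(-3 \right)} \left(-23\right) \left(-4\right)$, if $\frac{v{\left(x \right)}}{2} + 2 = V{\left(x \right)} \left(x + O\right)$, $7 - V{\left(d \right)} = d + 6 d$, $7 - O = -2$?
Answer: $30544$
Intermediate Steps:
$O = 9$ ($O = 7 - -2 = 7 + 2 = 9$)
$V{\left(d \right)} = 7 - 7 d$ ($V{\left(d \right)} = 7 - \left(d + 6 d\right) = 7 - 7 d$)
$v{\left(x \right)} = -4 + 2 \left(7 - 7 x\right) \left(9 + x\right)$ ($v{\left(x \right)} = -4 + 2 \left(7 - 7 x\right) \left(x + 9\right) = -4 + 2 \left(7 - 7 x\right) \left(9 + x\right)$)
$v{\left(-3 \right)} \left(-23\right) \left(-4\right) = \left(122 - -336 - 14 \left(-3\right)^{2}\right) \left(-23\right) \left(-4\right) = \left(122 + 336 - 126\right) \left(-23\right) \left(-4\right) = 332 \left(-23\right) \left(-4\right) = \left(-7636\right) \left(-4\right) = 30544$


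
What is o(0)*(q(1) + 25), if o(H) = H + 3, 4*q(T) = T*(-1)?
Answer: 297/4 ≈ 74.250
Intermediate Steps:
q(T) = -T/4 (q(T) = (T*(-1))/4 = (-T)/4 = -T/4)
o(H) = 3 + H
o(0)*(q(1) + 25) = (3 + 0)*(-1/4*1 + 25) = 3*(-1/4 + 25) = 3*(99/4) = 297/4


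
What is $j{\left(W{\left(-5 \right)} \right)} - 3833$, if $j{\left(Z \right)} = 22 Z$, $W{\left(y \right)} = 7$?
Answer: $-3679$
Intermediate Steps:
$j{\left(W{\left(-5 \right)} \right)} - 3833 = 22 \cdot 7 - 3833 = 154 - 3833 = -3679$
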